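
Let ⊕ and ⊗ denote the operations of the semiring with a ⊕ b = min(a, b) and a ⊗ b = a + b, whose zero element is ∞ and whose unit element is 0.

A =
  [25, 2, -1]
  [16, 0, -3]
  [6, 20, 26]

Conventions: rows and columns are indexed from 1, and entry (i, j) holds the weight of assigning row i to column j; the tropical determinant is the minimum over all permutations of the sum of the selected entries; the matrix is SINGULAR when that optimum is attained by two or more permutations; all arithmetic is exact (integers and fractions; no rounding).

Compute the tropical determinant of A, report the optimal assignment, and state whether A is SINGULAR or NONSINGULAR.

σ = (1, 2, 3): 25 + 0 + 26 = 51
σ = (1, 3, 2): 25 + (-3) + 20 = 42
σ = (2, 1, 3): 2 + 16 + 26 = 44
σ = (2, 3, 1): 2 + (-3) + 6 = 5
σ = (3, 1, 2): (-1) + 16 + 20 = 35
σ = (3, 2, 1): (-1) + 0 + 6 = 5
Optimal value attained by: σ = (2, 3, 1).
Answer: det⊕(A) = 5; verdict: SINGULAR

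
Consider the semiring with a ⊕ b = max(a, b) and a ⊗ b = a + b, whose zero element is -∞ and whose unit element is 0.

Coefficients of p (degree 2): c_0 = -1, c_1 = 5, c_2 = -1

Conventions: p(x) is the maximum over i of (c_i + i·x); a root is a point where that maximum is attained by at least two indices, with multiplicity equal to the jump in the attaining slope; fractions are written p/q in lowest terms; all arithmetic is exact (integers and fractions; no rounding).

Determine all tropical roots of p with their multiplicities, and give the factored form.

hull edge (i=0, c=-1) to (i=1, c=5): slope 6, span 1
hull edge (i=1, c=5) to (i=2, c=-1): slope -6, span 1
Factored form: p(x) = -1 ⊗ (x ⊕ (-6)) ⊗ (x ⊕ 6)
Answer: roots = -6 (mult 1), 6 (mult 1)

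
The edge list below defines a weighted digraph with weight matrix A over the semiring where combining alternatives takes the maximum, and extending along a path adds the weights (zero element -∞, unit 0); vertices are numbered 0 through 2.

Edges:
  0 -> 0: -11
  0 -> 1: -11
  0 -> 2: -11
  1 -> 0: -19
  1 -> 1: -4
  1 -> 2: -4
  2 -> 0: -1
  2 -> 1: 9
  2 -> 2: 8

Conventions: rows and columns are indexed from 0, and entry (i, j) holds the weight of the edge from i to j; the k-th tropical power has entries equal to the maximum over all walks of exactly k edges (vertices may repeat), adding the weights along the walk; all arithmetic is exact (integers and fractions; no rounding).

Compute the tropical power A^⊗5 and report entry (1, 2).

A^⊗2:
  [-12, -2, -3]
  [-5, 5, 4]
  [7, 17, 16]
A^⊗3:
  [-4, 6, 5]
  [3, 13, 12]
  [15, 25, 24]
A^⊗4:
  [4, 14, 13]
  [11, 21, 20]
  [23, 33, 32]
A^⊗5:
  [12, 22, 21]
  [19, 29, 28]
  [31, 41, 40]
Key observation: the optimum is the walk 1->2->2->2->2->2, with weight (-4) + 8 + 8 + 8 + 8 = 28.
Optimal value attained by: walk 1->2->2->2->2->2.
Answer: (A^⊗5)[1][2] = 28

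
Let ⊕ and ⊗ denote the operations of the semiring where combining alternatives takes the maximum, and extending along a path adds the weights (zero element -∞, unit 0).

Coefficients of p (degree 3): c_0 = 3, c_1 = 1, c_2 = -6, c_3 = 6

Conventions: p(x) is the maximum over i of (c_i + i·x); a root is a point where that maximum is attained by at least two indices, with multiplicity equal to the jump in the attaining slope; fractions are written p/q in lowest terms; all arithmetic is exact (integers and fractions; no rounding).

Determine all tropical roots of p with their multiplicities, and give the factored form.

hull edge (i=0, c=3) to (i=3, c=6): slope 1, span 3
Factored form: p(x) = 6 ⊗ (x ⊕ (-1)) ⊗ (x ⊕ (-1)) ⊗ (x ⊕ (-1))
Answer: roots = -1 (mult 3)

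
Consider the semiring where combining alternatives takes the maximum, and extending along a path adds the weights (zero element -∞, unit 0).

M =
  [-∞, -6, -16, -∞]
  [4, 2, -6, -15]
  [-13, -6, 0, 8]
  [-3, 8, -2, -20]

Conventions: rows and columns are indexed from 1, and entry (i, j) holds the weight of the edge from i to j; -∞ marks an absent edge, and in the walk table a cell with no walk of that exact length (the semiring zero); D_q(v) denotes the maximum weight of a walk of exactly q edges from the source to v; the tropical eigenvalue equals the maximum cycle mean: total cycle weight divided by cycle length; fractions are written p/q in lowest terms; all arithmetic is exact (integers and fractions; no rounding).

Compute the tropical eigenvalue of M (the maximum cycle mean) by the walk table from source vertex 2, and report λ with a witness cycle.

q=0: [-∞, 0, -∞, -∞]
q=1: [4, 2, -6, -15]
q=2: [6, 4, -4, 2]
q=3: [8, 10, 0, 4]
q=4: [14, 12, 4, 8]
Optimal cycle mean attained by: cycle 2->3->4->2, total (-6) + 8 + 8, length 3.
Answer: λ = 10/3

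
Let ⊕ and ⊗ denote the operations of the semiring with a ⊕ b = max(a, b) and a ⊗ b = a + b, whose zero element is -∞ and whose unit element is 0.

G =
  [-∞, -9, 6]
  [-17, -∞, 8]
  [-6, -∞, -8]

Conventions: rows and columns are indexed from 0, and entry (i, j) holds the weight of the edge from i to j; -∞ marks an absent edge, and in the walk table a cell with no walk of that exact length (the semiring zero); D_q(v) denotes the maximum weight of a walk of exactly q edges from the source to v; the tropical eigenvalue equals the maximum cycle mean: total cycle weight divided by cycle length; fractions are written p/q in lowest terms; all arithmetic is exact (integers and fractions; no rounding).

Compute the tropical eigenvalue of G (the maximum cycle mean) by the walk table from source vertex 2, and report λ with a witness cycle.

q=0: [-∞, -∞, 0]
q=1: [-6, -∞, -8]
q=2: [-14, -15, 0]
q=3: [-6, -23, -7]
Optimal cycle mean attained by: cycle 0->2->0, total 6 + (-6), length 2.
Answer: λ = 0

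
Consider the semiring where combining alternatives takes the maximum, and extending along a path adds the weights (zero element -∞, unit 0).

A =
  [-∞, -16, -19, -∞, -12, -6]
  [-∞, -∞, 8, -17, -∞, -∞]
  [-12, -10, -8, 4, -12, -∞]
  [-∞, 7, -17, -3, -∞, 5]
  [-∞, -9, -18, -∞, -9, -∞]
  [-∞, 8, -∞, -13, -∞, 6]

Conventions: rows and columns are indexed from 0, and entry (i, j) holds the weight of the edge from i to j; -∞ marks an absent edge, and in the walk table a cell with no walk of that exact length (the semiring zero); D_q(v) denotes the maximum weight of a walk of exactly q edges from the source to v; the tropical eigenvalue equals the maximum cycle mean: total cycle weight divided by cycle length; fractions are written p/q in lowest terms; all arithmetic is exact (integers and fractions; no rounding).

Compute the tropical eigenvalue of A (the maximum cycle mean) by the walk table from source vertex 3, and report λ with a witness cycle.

q=0: [-∞, -∞, -∞, 0, -∞, -∞]
q=1: [-∞, 7, -17, -3, -∞, 5]
q=2: [-29, 13, 15, -6, -29, 11]
q=3: [3, 19, 21, 19, 3, 17]
q=4: [9, 26, 27, 25, 9, 24]
q=5: [15, 32, 34, 31, 15, 30]
q=6: [22, 38, 40, 38, 22, 36]
Optimal cycle mean attained by: cycle 1->2->3->1, total 8 + 4 + 7, length 3.
Answer: λ = 19/3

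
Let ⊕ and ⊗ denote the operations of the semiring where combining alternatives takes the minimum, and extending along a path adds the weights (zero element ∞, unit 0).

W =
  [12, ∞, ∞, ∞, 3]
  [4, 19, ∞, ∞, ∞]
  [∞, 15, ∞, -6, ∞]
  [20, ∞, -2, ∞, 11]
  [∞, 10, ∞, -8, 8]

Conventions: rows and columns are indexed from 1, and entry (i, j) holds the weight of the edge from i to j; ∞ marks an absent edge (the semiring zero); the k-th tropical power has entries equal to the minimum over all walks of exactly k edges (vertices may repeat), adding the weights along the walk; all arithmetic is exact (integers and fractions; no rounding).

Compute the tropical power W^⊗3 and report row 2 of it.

W^⊗2:
  [24, 13, ∞, -5, 11]
  [16, 38, ∞, ∞, 7]
  [14, 34, -8, ∞, 5]
  [32, 13, ∞, -8, 19]
  [12, 18, -10, 0, 3]
W^⊗3:
  [15, 21, -7, 3, 6]
  [28, 17, ∞, -1, 15]
  [26, 7, ∞, -14, 13]
  [12, 29, -10, 11, 3]
  [20, 5, -2, -16, 11]
Answer: row 2 of W^⊗3 = [28, 17, ∞, -1, 15]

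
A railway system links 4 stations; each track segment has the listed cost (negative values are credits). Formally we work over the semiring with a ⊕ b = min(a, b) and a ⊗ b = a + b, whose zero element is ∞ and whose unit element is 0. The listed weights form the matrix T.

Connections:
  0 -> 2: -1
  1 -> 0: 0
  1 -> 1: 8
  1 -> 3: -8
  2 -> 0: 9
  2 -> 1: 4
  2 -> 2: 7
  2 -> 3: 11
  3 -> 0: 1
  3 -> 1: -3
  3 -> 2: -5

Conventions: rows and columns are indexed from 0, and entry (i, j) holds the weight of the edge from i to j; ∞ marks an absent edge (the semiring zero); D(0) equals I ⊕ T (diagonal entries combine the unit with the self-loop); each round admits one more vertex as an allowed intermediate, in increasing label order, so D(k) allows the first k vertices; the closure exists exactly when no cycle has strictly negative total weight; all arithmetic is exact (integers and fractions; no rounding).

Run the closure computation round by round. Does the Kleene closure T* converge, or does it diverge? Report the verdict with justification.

D(0):
  [0, ∞, -1, ∞]
  [0, 0, ∞, -8]
  [9, 4, 0, 11]
  [1, -3, -5, 0]
D(1):
  [0, ∞, -1, ∞]
  [0, 0, -1, -8]
  [9, 4, 0, 11]
  [1, -3, -5, 0]
Detection: at round 2, diagonal entry (3, 3) turns strictly negative.
Key observation: the cycle 3->1->3 has total weight (-3) + (-8), which is strictly negative.
Answer: DIVERGES — negative cycle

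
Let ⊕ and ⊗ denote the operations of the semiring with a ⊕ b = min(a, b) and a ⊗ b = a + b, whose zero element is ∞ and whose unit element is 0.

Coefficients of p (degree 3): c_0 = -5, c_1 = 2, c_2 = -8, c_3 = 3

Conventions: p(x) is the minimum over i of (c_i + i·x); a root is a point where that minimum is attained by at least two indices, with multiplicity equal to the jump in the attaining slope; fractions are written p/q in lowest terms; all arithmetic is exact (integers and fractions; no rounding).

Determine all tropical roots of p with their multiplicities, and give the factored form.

hull edge (i=0, c=-5) to (i=2, c=-8): slope -3/2, span 2
hull edge (i=2, c=-8) to (i=3, c=3): slope 11, span 1
Factored form: p(x) = 3 ⊗ (x ⊕ (-11)) ⊗ (x ⊕ 3/2) ⊗ (x ⊕ 3/2)
Answer: roots = -11 (mult 1), 3/2 (mult 2)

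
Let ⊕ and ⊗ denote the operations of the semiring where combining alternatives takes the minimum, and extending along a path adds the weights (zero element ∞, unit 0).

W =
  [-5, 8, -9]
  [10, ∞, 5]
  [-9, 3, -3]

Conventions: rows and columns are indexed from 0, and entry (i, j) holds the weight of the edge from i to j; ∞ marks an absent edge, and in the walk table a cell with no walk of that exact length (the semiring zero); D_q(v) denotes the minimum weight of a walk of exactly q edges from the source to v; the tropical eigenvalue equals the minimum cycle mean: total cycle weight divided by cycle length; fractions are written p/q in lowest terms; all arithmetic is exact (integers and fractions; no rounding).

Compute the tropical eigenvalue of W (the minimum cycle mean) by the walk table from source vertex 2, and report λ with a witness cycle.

q=0: [∞, ∞, 0]
q=1: [-9, 3, -3]
q=2: [-14, -1, -18]
q=3: [-27, -15, -23]
Optimal cycle mean attained by: cycle 0->2->0, total (-9) + (-9), length 2.
Answer: λ = -9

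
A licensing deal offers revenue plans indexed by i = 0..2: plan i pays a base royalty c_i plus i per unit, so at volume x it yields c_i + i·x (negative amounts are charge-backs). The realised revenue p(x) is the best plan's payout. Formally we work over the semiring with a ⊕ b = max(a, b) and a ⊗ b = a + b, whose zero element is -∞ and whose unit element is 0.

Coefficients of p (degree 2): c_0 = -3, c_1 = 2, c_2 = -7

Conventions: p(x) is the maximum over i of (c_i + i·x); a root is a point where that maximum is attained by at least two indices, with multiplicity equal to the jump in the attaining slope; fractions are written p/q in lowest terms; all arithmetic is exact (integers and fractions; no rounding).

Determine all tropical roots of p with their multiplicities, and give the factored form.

hull edge (i=0, c=-3) to (i=1, c=2): slope 5, span 1
hull edge (i=1, c=2) to (i=2, c=-7): slope -9, span 1
Factored form: p(x) = -7 ⊗ (x ⊕ (-5)) ⊗ (x ⊕ 9)
Answer: roots = -5 (mult 1), 9 (mult 1)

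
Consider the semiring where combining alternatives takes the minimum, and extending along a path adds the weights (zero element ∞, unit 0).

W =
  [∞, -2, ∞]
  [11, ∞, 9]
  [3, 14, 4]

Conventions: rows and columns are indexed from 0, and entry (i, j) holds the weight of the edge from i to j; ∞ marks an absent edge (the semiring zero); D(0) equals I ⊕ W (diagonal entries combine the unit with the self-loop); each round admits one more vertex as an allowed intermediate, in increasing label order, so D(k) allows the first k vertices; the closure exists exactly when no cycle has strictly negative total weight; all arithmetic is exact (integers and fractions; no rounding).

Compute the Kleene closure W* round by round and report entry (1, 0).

D(0):
  [0, -2, ∞]
  [11, 0, 9]
  [3, 14, 0]
D(1):
  [0, -2, ∞]
  [11, 0, 9]
  [3, 1, 0]
D(2):
  [0, -2, 7]
  [11, 0, 9]
  [3, 1, 0]
D(3):
  [0, -2, 7]
  [11, 0, 9]
  [3, 1, 0]
Answer: W*[1][0] = 11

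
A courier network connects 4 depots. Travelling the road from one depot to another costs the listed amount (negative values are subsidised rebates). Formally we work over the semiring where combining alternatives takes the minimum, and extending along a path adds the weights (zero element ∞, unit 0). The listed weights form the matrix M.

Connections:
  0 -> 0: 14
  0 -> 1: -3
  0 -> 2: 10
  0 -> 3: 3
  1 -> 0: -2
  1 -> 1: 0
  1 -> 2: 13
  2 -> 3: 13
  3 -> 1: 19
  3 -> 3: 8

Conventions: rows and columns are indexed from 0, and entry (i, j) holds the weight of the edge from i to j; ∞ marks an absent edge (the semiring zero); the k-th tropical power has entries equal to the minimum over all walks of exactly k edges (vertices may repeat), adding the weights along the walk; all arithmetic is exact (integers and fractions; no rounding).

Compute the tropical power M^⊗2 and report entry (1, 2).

M^⊗2:
  [-5, -3, 10, 11]
  [-2, -5, 8, 1]
  [∞, 32, ∞, 21]
  [17, 19, 32, 16]
Key observation: the optimum is the walk 1->0->2, with weight (-2) + 10 = 8.
Optimal value attained by: walk 1->0->2.
Answer: (M^⊗2)[1][2] = 8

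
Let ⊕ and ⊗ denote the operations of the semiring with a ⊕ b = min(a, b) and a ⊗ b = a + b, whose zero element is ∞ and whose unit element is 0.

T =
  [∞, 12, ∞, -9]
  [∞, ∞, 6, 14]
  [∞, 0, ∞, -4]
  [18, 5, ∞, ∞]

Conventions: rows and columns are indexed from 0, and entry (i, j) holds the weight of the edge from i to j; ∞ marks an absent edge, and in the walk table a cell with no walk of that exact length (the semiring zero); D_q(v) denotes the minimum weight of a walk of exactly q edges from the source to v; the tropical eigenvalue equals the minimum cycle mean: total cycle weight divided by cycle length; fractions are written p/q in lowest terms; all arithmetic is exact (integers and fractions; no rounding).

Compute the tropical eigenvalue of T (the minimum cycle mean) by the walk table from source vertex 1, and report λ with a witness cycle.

q=0: [∞, 0, ∞, ∞]
q=1: [∞, ∞, 6, 14]
q=2: [32, 6, ∞, 2]
q=3: [20, 7, 12, 20]
q=4: [38, 12, 13, 8]
Optimal cycle mean attained by: cycle 1->2->3->1, total 6 + (-4) + 5, length 3.
Answer: λ = 7/3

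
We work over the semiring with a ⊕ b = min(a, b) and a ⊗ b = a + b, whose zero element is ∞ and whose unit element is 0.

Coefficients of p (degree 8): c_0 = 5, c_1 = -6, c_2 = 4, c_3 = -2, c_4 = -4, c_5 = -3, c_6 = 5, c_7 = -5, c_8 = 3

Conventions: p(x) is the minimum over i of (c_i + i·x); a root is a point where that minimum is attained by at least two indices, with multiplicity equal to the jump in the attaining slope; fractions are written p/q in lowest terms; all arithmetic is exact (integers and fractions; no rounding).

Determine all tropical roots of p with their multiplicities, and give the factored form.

hull edge (i=0, c=5) to (i=1, c=-6): slope -11, span 1
hull edge (i=1, c=-6) to (i=7, c=-5): slope 1/6, span 6
hull edge (i=7, c=-5) to (i=8, c=3): slope 8, span 1
Factored form: p(x) = 3 ⊗ (x ⊕ (-8)) ⊗ (x ⊕ (-1/6)) ⊗ (x ⊕ (-1/6)) ⊗ (x ⊕ (-1/6)) ⊗ (x ⊕ (-1/6)) ⊗ (x ⊕ (-1/6)) ⊗ (x ⊕ (-1/6)) ⊗ (x ⊕ 11)
Answer: roots = -8 (mult 1), -1/6 (mult 6), 11 (mult 1)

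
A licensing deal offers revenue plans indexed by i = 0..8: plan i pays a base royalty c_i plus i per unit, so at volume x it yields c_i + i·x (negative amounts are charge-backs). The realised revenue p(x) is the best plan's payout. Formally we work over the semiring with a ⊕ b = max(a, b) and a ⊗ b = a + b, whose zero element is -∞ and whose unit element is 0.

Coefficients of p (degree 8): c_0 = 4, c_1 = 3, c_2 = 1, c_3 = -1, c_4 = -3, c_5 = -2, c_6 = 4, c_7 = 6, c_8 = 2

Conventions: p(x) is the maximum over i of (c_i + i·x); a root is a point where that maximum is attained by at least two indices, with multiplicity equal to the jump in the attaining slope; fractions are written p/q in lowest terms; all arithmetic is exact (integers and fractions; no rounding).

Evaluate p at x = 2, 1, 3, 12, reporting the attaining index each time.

p(2) = max(4+0·2=4, 3+1·2=5, 1+2·2=5, -1+3·2=5, -3+4·2=5, -2+5·2=8, 4+6·2=16, 6+7·2=20, 2+8·2=18) = 20 (attained by i=7)
p(1) = max(4+0·1=4, 3+1·1=4, 1+2·1=3, -1+3·1=2, -3+4·1=1, -2+5·1=3, 4+6·1=10, 6+7·1=13, 2+8·1=10) = 13 (attained by i=7)
p(3) = max(4+0·3=4, 3+1·3=6, 1+2·3=7, -1+3·3=8, -3+4·3=9, -2+5·3=13, 4+6·3=22, 6+7·3=27, 2+8·3=26) = 27 (attained by i=7)
p(12) = max(4+0·12=4, 3+1·12=15, 1+2·12=25, -1+3·12=35, -3+4·12=45, -2+5·12=58, 4+6·12=76, 6+7·12=90, 2+8·12=98) = 98 (attained by i=8)
Answer: p(2) = 20; p(1) = 13; p(3) = 27; p(12) = 98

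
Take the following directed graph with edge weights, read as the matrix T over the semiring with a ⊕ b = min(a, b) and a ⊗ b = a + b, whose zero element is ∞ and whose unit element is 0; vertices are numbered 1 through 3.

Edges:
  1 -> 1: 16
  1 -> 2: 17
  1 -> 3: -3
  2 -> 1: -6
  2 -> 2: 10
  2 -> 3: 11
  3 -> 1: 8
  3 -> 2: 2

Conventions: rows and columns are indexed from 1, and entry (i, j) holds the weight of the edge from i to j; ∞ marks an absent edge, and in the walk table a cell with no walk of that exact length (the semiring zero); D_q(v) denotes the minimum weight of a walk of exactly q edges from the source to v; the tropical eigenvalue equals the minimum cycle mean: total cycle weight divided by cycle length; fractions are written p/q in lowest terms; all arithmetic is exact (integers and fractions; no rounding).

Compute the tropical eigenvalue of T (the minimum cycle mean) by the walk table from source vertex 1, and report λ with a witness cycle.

q=0: [0, ∞, ∞]
q=1: [16, 17, -3]
q=2: [5, -1, 13]
q=3: [-7, 9, 2]
Optimal cycle mean attained by: cycle 1->3->2->1, total (-3) + 2 + (-6), length 3.
Answer: λ = -7/3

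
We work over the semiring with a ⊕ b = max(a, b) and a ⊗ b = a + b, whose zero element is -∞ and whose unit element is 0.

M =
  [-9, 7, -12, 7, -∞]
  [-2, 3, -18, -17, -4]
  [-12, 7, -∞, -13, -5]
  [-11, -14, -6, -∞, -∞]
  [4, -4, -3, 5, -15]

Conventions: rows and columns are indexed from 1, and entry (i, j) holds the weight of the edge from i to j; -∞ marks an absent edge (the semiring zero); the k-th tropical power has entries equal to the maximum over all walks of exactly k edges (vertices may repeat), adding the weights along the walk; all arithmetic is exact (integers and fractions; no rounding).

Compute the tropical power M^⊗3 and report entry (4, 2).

M^⊗2:
  [5, 10, 1, -2, 3]
  [1, 6, -7, 5, -1]
  [5, 10, -8, 0, 3]
  [-16, 1, -23, -4, -11]
  [-5, 11, -1, 11, -8]
M^⊗3:
  [8, 13, 0, 12, 6]
  [4, 9, -1, 8, 2]
  [8, 13, 0, 12, 6]
  [-1, 4, -10, -6, -3]
  [9, 14, 5, 2, 7]
Key observation: the optimum is the walk 4->3->2->2, with weight (-6) + 7 + 3 = 4.
Optimal value attained by: walk 4->3->2->2.
Answer: (M^⊗3)[4][2] = 4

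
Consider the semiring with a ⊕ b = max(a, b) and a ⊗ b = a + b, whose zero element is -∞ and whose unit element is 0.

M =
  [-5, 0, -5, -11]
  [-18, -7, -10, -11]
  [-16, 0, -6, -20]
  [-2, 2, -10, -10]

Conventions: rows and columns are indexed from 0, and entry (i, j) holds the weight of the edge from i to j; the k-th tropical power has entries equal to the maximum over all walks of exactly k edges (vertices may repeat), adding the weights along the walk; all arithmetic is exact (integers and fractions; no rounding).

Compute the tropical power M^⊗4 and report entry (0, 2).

M^⊗2:
  [-10, -5, -10, -11]
  [-13, -9, -16, -18]
  [-18, -6, -10, -11]
  [-7, -2, -7, -9]
M^⊗3:
  [-13, -9, -15, -16]
  [-18, -13, -18, -20]
  [-13, -9, -16, -17]
  [-11, -7, -12, -13]
M^⊗4:
  [-18, -13, -18, -20]
  [-22, -18, -23, -24]
  [-18, -13, -18, -20]
  [-15, -11, -16, -18]
Key observation: the optimum is the walk 0->1->3->0->2, with weight 0 + (-11) + (-2) + (-5) = -18.
Optimal value attained by: walk 0->1->3->0->2.
Answer: (M^⊗4)[0][2] = -18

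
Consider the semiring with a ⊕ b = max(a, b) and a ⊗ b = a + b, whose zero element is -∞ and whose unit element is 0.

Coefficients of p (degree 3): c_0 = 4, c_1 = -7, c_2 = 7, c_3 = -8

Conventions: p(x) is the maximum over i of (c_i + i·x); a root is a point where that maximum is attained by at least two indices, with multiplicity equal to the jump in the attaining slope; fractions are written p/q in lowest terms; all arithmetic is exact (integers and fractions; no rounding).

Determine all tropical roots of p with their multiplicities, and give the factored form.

hull edge (i=0, c=4) to (i=2, c=7): slope 3/2, span 2
hull edge (i=2, c=7) to (i=3, c=-8): slope -15, span 1
Factored form: p(x) = -8 ⊗ (x ⊕ (-3/2)) ⊗ (x ⊕ (-3/2)) ⊗ (x ⊕ 15)
Answer: roots = -3/2 (mult 2), 15 (mult 1)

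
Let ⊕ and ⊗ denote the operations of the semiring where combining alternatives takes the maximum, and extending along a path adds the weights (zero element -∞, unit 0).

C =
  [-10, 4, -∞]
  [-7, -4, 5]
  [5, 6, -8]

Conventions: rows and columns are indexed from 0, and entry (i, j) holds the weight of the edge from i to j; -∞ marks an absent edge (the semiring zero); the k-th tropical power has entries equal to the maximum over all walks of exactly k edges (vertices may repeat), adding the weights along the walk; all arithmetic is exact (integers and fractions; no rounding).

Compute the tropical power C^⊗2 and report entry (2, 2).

C^⊗2:
  [-3, 0, 9]
  [10, 11, 1]
  [-1, 9, 11]
Key observation: the optimum is the walk 2->1->2, with weight 6 + 5 = 11.
Optimal value attained by: walk 2->1->2.
Answer: (C^⊗2)[2][2] = 11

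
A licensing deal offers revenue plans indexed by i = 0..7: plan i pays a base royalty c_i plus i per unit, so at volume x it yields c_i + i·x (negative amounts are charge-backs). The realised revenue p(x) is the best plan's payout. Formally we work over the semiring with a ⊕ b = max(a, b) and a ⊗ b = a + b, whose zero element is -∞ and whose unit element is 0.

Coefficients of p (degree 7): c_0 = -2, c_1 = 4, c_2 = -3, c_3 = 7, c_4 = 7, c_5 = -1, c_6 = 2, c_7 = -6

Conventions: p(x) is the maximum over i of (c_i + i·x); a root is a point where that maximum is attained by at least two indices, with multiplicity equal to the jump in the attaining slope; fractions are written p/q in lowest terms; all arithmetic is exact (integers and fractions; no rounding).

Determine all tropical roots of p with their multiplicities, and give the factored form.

hull edge (i=0, c=-2) to (i=1, c=4): slope 6, span 1
hull edge (i=1, c=4) to (i=3, c=7): slope 3/2, span 2
hull edge (i=3, c=7) to (i=4, c=7): slope 0, span 1
hull edge (i=4, c=7) to (i=6, c=2): slope -5/2, span 2
hull edge (i=6, c=2) to (i=7, c=-6): slope -8, span 1
Factored form: p(x) = -6 ⊗ (x ⊕ (-6)) ⊗ (x ⊕ (-3/2)) ⊗ (x ⊕ (-3/2)) ⊗ (x ⊕ 0) ⊗ (x ⊕ 5/2) ⊗ (x ⊕ 5/2) ⊗ (x ⊕ 8)
Answer: roots = -6 (mult 1), -3/2 (mult 2), 0 (mult 1), 5/2 (mult 2), 8 (mult 1)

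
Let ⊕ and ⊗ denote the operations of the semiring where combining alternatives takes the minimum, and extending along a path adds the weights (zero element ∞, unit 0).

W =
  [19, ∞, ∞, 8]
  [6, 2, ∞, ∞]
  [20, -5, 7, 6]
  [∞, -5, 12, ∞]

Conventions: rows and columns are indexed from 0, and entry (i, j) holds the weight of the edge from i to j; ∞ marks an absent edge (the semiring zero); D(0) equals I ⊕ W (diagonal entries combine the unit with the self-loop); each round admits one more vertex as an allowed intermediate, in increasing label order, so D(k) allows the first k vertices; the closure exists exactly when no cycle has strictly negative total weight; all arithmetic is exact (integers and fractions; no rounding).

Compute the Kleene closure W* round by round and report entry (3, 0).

D(0):
  [0, ∞, ∞, 8]
  [6, 0, ∞, ∞]
  [20, -5, 0, 6]
  [∞, -5, 12, 0]
D(1):
  [0, ∞, ∞, 8]
  [6, 0, ∞, 14]
  [20, -5, 0, 6]
  [∞, -5, 12, 0]
D(2):
  [0, ∞, ∞, 8]
  [6, 0, ∞, 14]
  [1, -5, 0, 6]
  [1, -5, 12, 0]
D(3):
  [0, ∞, ∞, 8]
  [6, 0, ∞, 14]
  [1, -5, 0, 6]
  [1, -5, 12, 0]
D(4):
  [0, 3, 20, 8]
  [6, 0, 26, 14]
  [1, -5, 0, 6]
  [1, -5, 12, 0]
Answer: W*[3][0] = 1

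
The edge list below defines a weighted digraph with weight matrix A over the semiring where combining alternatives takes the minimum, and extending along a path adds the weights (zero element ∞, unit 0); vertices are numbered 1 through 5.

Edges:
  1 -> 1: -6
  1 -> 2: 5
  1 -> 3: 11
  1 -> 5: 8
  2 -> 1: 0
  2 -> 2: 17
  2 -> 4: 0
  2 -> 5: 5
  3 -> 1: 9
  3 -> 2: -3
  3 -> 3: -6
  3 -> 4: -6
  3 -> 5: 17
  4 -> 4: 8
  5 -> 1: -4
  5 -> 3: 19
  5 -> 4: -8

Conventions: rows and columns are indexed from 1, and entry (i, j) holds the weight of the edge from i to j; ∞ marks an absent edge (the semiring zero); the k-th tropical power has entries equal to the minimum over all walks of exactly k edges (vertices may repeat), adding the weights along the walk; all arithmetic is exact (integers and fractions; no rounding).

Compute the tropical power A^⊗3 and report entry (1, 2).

A^⊗2:
  [-12, -1, 5, 0, 2]
  [-6, 5, 11, -3, 8]
  [-3, -9, -12, -12, 2]
  [∞, ∞, ∞, 16, ∞]
  [-10, 1, 7, 0, 4]
A^⊗3:
  [-18, -7, -1, -6, -4]
  [-12, -1, 5, 0, 2]
  [-9, -15, -18, -18, -4]
  [∞, ∞, ∞, 24, ∞]
  [-16, -5, 1, -4, -2]
Key observation: the optimum is the walk 1->1->1->2, with weight (-6) + (-6) + 5 = -7.
Optimal value attained by: walk 1->1->1->2.
Answer: (A^⊗3)[1][2] = -7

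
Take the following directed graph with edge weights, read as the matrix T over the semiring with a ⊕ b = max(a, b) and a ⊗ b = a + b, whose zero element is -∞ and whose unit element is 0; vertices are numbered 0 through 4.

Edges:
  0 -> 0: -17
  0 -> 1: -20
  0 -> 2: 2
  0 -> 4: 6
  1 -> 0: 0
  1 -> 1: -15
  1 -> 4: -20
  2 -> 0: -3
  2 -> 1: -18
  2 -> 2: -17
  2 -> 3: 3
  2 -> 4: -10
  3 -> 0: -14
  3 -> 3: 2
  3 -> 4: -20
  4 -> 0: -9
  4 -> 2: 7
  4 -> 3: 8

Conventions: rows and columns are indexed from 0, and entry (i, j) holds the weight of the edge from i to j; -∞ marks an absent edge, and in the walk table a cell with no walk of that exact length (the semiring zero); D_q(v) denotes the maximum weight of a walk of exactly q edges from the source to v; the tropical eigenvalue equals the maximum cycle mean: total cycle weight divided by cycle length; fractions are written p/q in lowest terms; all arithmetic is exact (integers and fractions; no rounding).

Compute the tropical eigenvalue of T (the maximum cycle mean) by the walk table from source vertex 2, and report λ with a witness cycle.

q=0: [-∞, -∞, 0, -∞, -∞]
q=1: [-3, -18, -17, 3, -10]
q=2: [-11, -23, -1, 5, 3]
q=3: [-4, -19, 10, 11, -5]
q=4: [7, -8, 2, 13, 2]
q=5: [-1, -13, 9, 15, 13]
Optimal cycle mean attained by: cycle 0->4->2->0, total 6 + 7 + (-3), length 3.
Answer: λ = 10/3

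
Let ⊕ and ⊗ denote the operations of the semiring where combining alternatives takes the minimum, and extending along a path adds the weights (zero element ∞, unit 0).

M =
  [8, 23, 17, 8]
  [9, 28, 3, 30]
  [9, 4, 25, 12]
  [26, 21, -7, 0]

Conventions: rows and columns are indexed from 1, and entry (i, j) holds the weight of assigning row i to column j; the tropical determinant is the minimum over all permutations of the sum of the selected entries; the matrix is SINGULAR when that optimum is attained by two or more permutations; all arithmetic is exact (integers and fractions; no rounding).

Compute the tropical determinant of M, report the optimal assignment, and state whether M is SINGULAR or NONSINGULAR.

σ = (1, 2, 3, 4): 8 + 28 + 25 + 0 = 61
σ = (1, 2, 4, 3): 8 + 28 + 12 + (-7) = 41
σ = (1, 3, 2, 4): 8 + 3 + 4 + 0 = 15
σ = (1, 3, 4, 2): 8 + 3 + 12 + 21 = 44
σ = (1, 4, 2, 3): 8 + 30 + 4 + (-7) = 35
σ = (1, 4, 3, 2): 8 + 30 + 25 + 21 = 84
σ = (2, 1, 3, 4): 23 + 9 + 25 + 0 = 57
σ = (2, 1, 4, 3): 23 + 9 + 12 + (-7) = 37
σ = (2, 3, 1, 4): 23 + 3 + 9 + 0 = 35
σ = (2, 3, 4, 1): 23 + 3 + 12 + 26 = 64
σ = (2, 4, 1, 3): 23 + 30 + 9 + (-7) = 55
σ = (2, 4, 3, 1): 23 + 30 + 25 + 26 = 104
σ = (3, 1, 2, 4): 17 + 9 + 4 + 0 = 30
σ = (3, 1, 4, 2): 17 + 9 + 12 + 21 = 59
σ = (3, 2, 1, 4): 17 + 28 + 9 + 0 = 54
σ = (3, 2, 4, 1): 17 + 28 + 12 + 26 = 83
σ = (3, 4, 1, 2): 17 + 30 + 9 + 21 = 77
σ = (3, 4, 2, 1): 17 + 30 + 4 + 26 = 77
σ = (4, 1, 2, 3): 8 + 9 + 4 + (-7) = 14
σ = (4, 1, 3, 2): 8 + 9 + 25 + 21 = 63
σ = (4, 2, 1, 3): 8 + 28 + 9 + (-7) = 38
σ = (4, 2, 3, 1): 8 + 28 + 25 + 26 = 87
σ = (4, 3, 1, 2): 8 + 3 + 9 + 21 = 41
σ = (4, 3, 2, 1): 8 + 3 + 4 + 26 = 41
Optimal value attained by: σ = (4, 1, 2, 3).
Answer: det⊕(M) = 14; verdict: NONSINGULAR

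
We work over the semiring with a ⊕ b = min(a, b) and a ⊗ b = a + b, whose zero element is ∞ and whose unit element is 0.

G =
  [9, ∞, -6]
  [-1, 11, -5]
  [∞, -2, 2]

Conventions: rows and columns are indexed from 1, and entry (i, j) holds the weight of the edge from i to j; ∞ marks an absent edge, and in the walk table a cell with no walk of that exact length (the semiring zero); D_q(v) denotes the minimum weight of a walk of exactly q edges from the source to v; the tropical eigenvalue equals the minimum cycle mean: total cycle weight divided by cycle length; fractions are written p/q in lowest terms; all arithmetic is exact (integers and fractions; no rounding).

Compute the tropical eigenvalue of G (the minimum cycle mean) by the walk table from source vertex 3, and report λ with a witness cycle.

q=0: [∞, ∞, 0]
q=1: [∞, -2, 2]
q=2: [-3, 0, -7]
q=3: [-1, -9, -9]
Optimal cycle mean attained by: cycle 2->3->2, total (-5) + (-2), length 2.
Answer: λ = -7/2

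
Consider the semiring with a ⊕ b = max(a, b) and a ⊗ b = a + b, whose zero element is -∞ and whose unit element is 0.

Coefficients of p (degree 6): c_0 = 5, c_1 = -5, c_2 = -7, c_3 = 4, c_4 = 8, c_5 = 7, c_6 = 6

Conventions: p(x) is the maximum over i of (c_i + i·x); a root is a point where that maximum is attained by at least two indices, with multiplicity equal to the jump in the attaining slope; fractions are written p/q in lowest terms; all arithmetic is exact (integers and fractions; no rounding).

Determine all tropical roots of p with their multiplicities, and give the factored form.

hull edge (i=0, c=5) to (i=4, c=8): slope 3/4, span 4
hull edge (i=4, c=8) to (i=6, c=6): slope -1, span 2
Factored form: p(x) = 6 ⊗ (x ⊕ (-3/4)) ⊗ (x ⊕ (-3/4)) ⊗ (x ⊕ (-3/4)) ⊗ (x ⊕ (-3/4)) ⊗ (x ⊕ 1) ⊗ (x ⊕ 1)
Answer: roots = -3/4 (mult 4), 1 (mult 2)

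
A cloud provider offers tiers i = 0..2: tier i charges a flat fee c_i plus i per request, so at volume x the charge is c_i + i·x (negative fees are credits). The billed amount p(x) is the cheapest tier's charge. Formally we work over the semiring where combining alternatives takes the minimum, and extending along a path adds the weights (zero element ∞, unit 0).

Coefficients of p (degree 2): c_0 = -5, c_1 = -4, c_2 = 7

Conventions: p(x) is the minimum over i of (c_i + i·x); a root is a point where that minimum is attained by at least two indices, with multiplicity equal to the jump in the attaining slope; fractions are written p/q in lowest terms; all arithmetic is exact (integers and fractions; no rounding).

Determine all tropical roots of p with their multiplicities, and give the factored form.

hull edge (i=0, c=-5) to (i=1, c=-4): slope 1, span 1
hull edge (i=1, c=-4) to (i=2, c=7): slope 11, span 1
Factored form: p(x) = 7 ⊗ (x ⊕ (-11)) ⊗ (x ⊕ (-1))
Answer: roots = -11 (mult 1), -1 (mult 1)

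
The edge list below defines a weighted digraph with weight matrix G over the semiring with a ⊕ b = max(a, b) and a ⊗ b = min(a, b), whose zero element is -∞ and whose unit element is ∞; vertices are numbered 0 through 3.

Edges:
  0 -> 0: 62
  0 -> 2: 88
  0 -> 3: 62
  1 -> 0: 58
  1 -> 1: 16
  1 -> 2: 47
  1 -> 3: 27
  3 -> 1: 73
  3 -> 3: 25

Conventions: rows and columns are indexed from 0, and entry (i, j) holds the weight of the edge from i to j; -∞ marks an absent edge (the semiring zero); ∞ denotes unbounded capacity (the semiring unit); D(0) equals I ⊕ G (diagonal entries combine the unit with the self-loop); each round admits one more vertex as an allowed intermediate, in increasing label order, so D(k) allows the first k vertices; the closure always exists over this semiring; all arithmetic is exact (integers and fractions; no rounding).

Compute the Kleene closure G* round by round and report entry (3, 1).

D(0):
  [∞, -∞, 88, 62]
  [58, ∞, 47, 27]
  [-∞, -∞, ∞, -∞]
  [-∞, 73, -∞, ∞]
D(1):
  [∞, -∞, 88, 62]
  [58, ∞, 58, 58]
  [-∞, -∞, ∞, -∞]
  [-∞, 73, -∞, ∞]
D(2):
  [∞, -∞, 88, 62]
  [58, ∞, 58, 58]
  [-∞, -∞, ∞, -∞]
  [58, 73, 58, ∞]
D(3):
  [∞, -∞, 88, 62]
  [58, ∞, 58, 58]
  [-∞, -∞, ∞, -∞]
  [58, 73, 58, ∞]
D(4):
  [∞, 62, 88, 62]
  [58, ∞, 58, 58]
  [-∞, -∞, ∞, -∞]
  [58, 73, 58, ∞]
Answer: G*[3][1] = 73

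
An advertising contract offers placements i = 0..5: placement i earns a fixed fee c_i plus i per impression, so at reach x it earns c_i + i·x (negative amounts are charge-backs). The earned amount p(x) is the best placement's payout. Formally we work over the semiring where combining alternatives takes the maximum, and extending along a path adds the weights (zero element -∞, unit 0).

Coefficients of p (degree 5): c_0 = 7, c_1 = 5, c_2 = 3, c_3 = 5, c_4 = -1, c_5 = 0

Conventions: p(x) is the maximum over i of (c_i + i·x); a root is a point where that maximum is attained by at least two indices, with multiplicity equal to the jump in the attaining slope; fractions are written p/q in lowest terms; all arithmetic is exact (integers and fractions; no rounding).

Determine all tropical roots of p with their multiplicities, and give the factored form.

hull edge (i=0, c=7) to (i=3, c=5): slope -2/3, span 3
hull edge (i=3, c=5) to (i=5, c=0): slope -5/2, span 2
Factored form: p(x) = 0 ⊗ (x ⊕ 2/3) ⊗ (x ⊕ 2/3) ⊗ (x ⊕ 2/3) ⊗ (x ⊕ 5/2) ⊗ (x ⊕ 5/2)
Answer: roots = 2/3 (mult 3), 5/2 (mult 2)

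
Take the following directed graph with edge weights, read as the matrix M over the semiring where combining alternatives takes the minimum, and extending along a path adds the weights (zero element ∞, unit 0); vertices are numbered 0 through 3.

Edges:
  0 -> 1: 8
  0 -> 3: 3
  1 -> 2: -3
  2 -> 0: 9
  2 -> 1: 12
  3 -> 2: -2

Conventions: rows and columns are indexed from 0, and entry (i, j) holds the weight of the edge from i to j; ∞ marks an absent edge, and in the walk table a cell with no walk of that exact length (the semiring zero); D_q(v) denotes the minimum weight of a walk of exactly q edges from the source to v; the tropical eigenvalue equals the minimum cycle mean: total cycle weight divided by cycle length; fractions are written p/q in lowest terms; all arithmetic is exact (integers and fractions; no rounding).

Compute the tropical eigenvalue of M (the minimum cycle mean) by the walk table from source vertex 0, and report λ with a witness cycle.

q=0: [0, ∞, ∞, ∞]
q=1: [∞, 8, ∞, 3]
q=2: [∞, ∞, 1, ∞]
q=3: [10, 13, ∞, ∞]
q=4: [∞, 18, 10, 13]
Optimal cycle mean attained by: cycle 0->3->2->0, total 3 + (-2) + 9, length 3.
Answer: λ = 10/3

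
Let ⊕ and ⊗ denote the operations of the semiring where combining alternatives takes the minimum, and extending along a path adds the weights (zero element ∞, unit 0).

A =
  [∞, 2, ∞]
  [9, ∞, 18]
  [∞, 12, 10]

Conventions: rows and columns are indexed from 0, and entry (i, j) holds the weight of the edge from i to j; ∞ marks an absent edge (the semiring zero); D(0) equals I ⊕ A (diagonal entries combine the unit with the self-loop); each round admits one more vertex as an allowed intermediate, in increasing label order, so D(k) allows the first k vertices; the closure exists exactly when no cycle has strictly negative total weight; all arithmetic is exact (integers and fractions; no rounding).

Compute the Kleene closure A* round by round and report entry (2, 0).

D(0):
  [0, 2, ∞]
  [9, 0, 18]
  [∞, 12, 0]
D(1):
  [0, 2, ∞]
  [9, 0, 18]
  [∞, 12, 0]
D(2):
  [0, 2, 20]
  [9, 0, 18]
  [21, 12, 0]
D(3):
  [0, 2, 20]
  [9, 0, 18]
  [21, 12, 0]
Answer: A*[2][0] = 21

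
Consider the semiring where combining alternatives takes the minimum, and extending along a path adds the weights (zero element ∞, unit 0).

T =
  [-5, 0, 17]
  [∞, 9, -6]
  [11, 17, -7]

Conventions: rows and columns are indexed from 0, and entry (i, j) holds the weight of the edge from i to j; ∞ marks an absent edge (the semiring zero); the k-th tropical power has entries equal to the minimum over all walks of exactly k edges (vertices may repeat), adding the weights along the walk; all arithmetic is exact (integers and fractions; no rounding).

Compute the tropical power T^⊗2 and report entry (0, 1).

T^⊗2:
  [-10, -5, -6]
  [5, 11, -13]
  [4, 10, -14]
Key observation: the optimum is the walk 0->0->1, with weight (-5) + 0 = -5.
Optimal value attained by: walk 0->0->1.
Answer: (T^⊗2)[0][1] = -5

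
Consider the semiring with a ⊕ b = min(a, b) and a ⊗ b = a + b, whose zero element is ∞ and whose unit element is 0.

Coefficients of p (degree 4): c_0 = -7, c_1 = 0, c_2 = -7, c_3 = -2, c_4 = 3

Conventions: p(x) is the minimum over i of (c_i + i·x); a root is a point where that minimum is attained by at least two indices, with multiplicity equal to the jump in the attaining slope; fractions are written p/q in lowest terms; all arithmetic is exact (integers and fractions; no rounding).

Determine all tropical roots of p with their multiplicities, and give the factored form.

hull edge (i=0, c=-7) to (i=2, c=-7): slope 0, span 2
hull edge (i=2, c=-7) to (i=4, c=3): slope 5, span 2
Factored form: p(x) = 3 ⊗ (x ⊕ (-5)) ⊗ (x ⊕ (-5)) ⊗ (x ⊕ 0) ⊗ (x ⊕ 0)
Answer: roots = -5 (mult 2), 0 (mult 2)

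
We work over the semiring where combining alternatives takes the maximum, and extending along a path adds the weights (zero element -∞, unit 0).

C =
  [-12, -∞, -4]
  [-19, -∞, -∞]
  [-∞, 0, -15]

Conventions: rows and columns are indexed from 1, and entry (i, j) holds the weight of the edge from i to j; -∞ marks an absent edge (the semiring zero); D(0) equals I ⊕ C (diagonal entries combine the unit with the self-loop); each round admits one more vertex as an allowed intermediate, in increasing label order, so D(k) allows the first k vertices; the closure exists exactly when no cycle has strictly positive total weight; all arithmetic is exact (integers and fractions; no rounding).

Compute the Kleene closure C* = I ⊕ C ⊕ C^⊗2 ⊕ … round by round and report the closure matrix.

D(0):
  [0, -∞, -4]
  [-19, 0, -∞]
  [-∞, 0, 0]
D(1):
  [0, -∞, -4]
  [-19, 0, -23]
  [-∞, 0, 0]
D(2):
  [0, -∞, -4]
  [-19, 0, -23]
  [-19, 0, 0]
D(3):
  [0, -4, -4]
  [-19, 0, -23]
  [-19, 0, 0]
Answer: C* = [[0, -4, -4], [-19, 0, -23], [-19, 0, 0]]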